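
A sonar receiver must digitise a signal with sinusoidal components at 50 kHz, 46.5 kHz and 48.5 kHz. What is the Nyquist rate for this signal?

100 kHz

Highest-frequency component: 50 kHz.
Nyquist rate = 2 × 50 kHz = 100 kHz.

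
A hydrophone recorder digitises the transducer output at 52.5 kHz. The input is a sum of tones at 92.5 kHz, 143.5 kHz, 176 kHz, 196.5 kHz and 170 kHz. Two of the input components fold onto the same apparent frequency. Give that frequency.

fs/2 = 26.25 kHz.
92.5 kHz mod fs = 40 kHz.
40 kHz > fs/2 = 26.25 kHz, folds to fs − 40 kHz = 12.5 kHz.
143.5 kHz mod fs = 38.5 kHz.
38.5 kHz > fs/2 = 26.25 kHz, folds to fs − 38.5 kHz = 14 kHz.
176 kHz mod fs = 18.5 kHz.
18.5 kHz ≤ fs/2 = 26.25 kHz, appears at 18.5 kHz.
196.5 kHz mod fs = 39 kHz.
39 kHz > fs/2 = 26.25 kHz, folds to fs − 39 kHz = 13.5 kHz.
170 kHz mod fs = 12.5 kHz.
12.5 kHz ≤ fs/2 = 26.25 kHz, appears at 12.5 kHz.
92.5 kHz and 170 kHz both map to 12.5 kHz.

12.5 kHz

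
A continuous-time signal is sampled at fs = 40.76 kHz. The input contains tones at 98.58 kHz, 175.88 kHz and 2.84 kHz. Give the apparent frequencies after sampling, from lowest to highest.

2.84 kHz, 12.84 kHz, 17.06 kHz

fs/2 = 20.38 kHz.
98.58 kHz mod fs = 17.06 kHz.
17.06 kHz ≤ fs/2 = 20.38 kHz, appears at 17.06 kHz.
175.88 kHz mod fs = 12.84 kHz.
12.84 kHz ≤ fs/2 = 20.38 kHz, appears at 12.84 kHz.
2.84 kHz ≤ fs/2 = 20.38 kHz, passes unchanged.
Distinct values: {2.84 kHz, 12.84 kHz, 17.06 kHz}.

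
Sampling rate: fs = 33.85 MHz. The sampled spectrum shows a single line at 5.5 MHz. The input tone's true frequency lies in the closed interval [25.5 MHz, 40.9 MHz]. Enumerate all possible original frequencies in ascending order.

28.35 MHz, 39.35 MHz

Frequencies that alias to 5.5 MHz are k·fs ± 5.5 MHz for integer k ≥ 0.
k=0: 5.5 MHz.
k=1: 28.35 MHz, 39.35 MHz.
k=2: 62.2 MHz, 73.2 MHz.
Within [25.5 MHz, 40.9 MHz]: 28.35 MHz, 39.35 MHz.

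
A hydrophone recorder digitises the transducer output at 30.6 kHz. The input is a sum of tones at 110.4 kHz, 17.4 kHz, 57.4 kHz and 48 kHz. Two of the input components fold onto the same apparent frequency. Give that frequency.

fs/2 = 15.3 kHz.
110.4 kHz mod fs = 18.6 kHz.
18.6 kHz > fs/2 = 15.3 kHz, folds to fs − 18.6 kHz = 12 kHz.
17.4 kHz > fs/2 = 15.3 kHz, folds to fs − 17.4 kHz = 13.2 kHz.
57.4 kHz mod fs = 26.8 kHz.
26.8 kHz > fs/2 = 15.3 kHz, folds to fs − 26.8 kHz = 3.8 kHz.
48 kHz mod fs = 17.4 kHz.
17.4 kHz > fs/2 = 15.3 kHz, folds to fs − 17.4 kHz = 13.2 kHz.
17.4 kHz and 48 kHz both map to 13.2 kHz.

13.2 kHz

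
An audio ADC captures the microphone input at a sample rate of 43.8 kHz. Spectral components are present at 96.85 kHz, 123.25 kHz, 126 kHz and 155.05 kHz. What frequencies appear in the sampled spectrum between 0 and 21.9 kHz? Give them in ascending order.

5.4 kHz, 8.15 kHz, 9.25 kHz, 20.15 kHz

fs/2 = 21.9 kHz.
96.85 kHz mod fs = 9.25 kHz.
9.25 kHz ≤ fs/2 = 21.9 kHz, appears at 9.25 kHz.
123.25 kHz mod fs = 35.65 kHz.
35.65 kHz > fs/2 = 21.9 kHz, folds to fs − 35.65 kHz = 8.15 kHz.
126 kHz mod fs = 38.4 kHz.
38.4 kHz > fs/2 = 21.9 kHz, folds to fs − 38.4 kHz = 5.4 kHz.
155.05 kHz mod fs = 23.65 kHz.
23.65 kHz > fs/2 = 21.9 kHz, folds to fs − 23.65 kHz = 20.15 kHz.
Distinct values: {5.4 kHz, 8.15 kHz, 9.25 kHz, 20.15 kHz}.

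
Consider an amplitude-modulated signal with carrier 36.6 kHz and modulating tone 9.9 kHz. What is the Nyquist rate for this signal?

93 kHz

AM sidebands sit at fc ± fm = 26.7 kHz and 46.5 kHz.
Highest-frequency component: 46.5 kHz.
Nyquist rate = 2 × 46.5 kHz = 93 kHz.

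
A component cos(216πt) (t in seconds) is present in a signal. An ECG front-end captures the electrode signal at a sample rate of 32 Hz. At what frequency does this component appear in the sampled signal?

12 Hz

ω = 216π rad/s → f = ω/(2π) = 108 Hz.
108 Hz mod fs = 12 Hz.
12 Hz ≤ fs/2 = 16 Hz, appears at 12 Hz.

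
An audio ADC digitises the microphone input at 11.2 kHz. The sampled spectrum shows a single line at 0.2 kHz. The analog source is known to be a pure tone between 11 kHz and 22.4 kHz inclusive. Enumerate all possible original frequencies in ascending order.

Frequencies that alias to 0.2 kHz are k·fs ± 0.2 kHz for integer k ≥ 0.
k=0: 0.2 kHz.
k=1: 11 kHz, 11.4 kHz.
k=2: 22.2 kHz, 22.6 kHz.
k=3: 33.4 kHz, 33.8 kHz.
Within [11 kHz, 22.4 kHz]: 11 kHz, 11.4 kHz, 22.2 kHz.

11 kHz, 11.4 kHz, 22.2 kHz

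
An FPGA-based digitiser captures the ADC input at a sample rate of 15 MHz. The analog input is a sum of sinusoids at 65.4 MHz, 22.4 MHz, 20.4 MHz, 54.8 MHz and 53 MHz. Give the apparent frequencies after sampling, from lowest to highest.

fs/2 = 7.5 MHz.
65.4 MHz mod fs = 5.4 MHz.
5.4 MHz ≤ fs/2 = 7.5 MHz, appears at 5.4 MHz.
22.4 MHz mod fs = 7.4 MHz.
7.4 MHz ≤ fs/2 = 7.5 MHz, appears at 7.4 MHz.
20.4 MHz mod fs = 5.4 MHz.
5.4 MHz ≤ fs/2 = 7.5 MHz, appears at 5.4 MHz.
54.8 MHz mod fs = 9.8 MHz.
9.8 MHz > fs/2 = 7.5 MHz, folds to fs − 9.8 MHz = 5.2 MHz.
53 MHz mod fs = 8 MHz.
8 MHz > fs/2 = 7.5 MHz, folds to fs − 8 MHz = 7 MHz.
Distinct values: {5.2 MHz, 5.4 MHz, 7 MHz, 7.4 MHz}.

5.2 MHz, 5.4 MHz, 7 MHz, 7.4 MHz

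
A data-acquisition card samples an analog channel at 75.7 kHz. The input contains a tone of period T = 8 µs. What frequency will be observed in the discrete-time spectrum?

26.4 kHz

T = 8 µs → f = 1/T = 125 kHz.
125 kHz mod fs = 49.3 kHz.
49.3 kHz > fs/2 = 37.85 kHz, folds to fs − 49.3 kHz = 26.4 kHz.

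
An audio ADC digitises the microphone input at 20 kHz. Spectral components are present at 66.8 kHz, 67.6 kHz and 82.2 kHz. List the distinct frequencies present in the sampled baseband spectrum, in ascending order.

fs/2 = 10 kHz.
66.8 kHz mod fs = 6.8 kHz.
6.8 kHz ≤ fs/2 = 10 kHz, appears at 6.8 kHz.
67.6 kHz mod fs = 7.6 kHz.
7.6 kHz ≤ fs/2 = 10 kHz, appears at 7.6 kHz.
82.2 kHz mod fs = 2.2 kHz.
2.2 kHz ≤ fs/2 = 10 kHz, appears at 2.2 kHz.
Distinct values: {2.2 kHz, 6.8 kHz, 7.6 kHz}.

2.2 kHz, 6.8 kHz, 7.6 kHz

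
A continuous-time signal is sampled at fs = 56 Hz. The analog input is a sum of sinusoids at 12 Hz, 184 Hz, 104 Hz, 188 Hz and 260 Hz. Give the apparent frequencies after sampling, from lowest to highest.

8 Hz, 12 Hz, 16 Hz, 20 Hz

fs/2 = 28 Hz.
12 Hz ≤ fs/2 = 28 Hz, passes unchanged.
184 Hz mod fs = 16 Hz.
16 Hz ≤ fs/2 = 28 Hz, appears at 16 Hz.
104 Hz mod fs = 48 Hz.
48 Hz > fs/2 = 28 Hz, folds to fs − 48 Hz = 8 Hz.
188 Hz mod fs = 20 Hz.
20 Hz ≤ fs/2 = 28 Hz, appears at 20 Hz.
260 Hz mod fs = 36 Hz.
36 Hz > fs/2 = 28 Hz, folds to fs − 36 Hz = 20 Hz.
Distinct values: {8 Hz, 12 Hz, 16 Hz, 20 Hz}.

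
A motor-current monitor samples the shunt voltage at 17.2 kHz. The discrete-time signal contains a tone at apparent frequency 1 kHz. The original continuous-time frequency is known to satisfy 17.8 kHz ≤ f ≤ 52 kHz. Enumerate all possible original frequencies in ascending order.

18.2 kHz, 33.4 kHz, 35.4 kHz, 50.6 kHz

Frequencies that alias to 1 kHz are k·fs ± 1 kHz for integer k ≥ 0.
k=0: 1 kHz.
k=1: 16.2 kHz, 18.2 kHz.
k=2: 33.4 kHz, 35.4 kHz.
k=3: 50.6 kHz, 52.6 kHz.
k=4: 67.8 kHz, 69.8 kHz.
Within [17.8 kHz, 52 kHz]: 18.2 kHz, 33.4 kHz, 35.4 kHz, 50.6 kHz.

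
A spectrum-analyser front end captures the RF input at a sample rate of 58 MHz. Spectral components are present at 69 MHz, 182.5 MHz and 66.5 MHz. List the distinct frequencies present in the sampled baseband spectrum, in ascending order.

8.5 MHz, 11 MHz

fs/2 = 29 MHz.
69 MHz mod fs = 11 MHz.
11 MHz ≤ fs/2 = 29 MHz, appears at 11 MHz.
182.5 MHz mod fs = 8.5 MHz.
8.5 MHz ≤ fs/2 = 29 MHz, appears at 8.5 MHz.
66.5 MHz mod fs = 8.5 MHz.
8.5 MHz ≤ fs/2 = 29 MHz, appears at 8.5 MHz.
Distinct values: {8.5 MHz, 11 MHz}.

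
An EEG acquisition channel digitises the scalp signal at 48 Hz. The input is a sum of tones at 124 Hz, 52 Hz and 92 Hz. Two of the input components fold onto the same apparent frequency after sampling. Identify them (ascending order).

52 Hz, 92 Hz

fs/2 = 24 Hz.
124 Hz mod fs = 28 Hz.
28 Hz > fs/2 = 24 Hz, folds to fs − 28 Hz = 20 Hz.
52 Hz mod fs = 4 Hz.
4 Hz ≤ fs/2 = 24 Hz, appears at 4 Hz.
92 Hz mod fs = 44 Hz.
44 Hz > fs/2 = 24 Hz, folds to fs − 44 Hz = 4 Hz.
52 Hz and 92 Hz both map to 4 Hz.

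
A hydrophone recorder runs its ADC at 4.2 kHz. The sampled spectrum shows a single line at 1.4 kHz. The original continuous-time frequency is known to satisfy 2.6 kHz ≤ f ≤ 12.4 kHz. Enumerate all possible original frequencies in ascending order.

2.8 kHz, 5.6 kHz, 7 kHz, 9.8 kHz, 11.2 kHz

Frequencies that alias to 1.4 kHz are k·fs ± 1.4 kHz for integer k ≥ 0.
k=0: 1.4 kHz.
k=1: 2.8 kHz, 5.6 kHz.
k=2: 7 kHz, 9.8 kHz.
k=3: 11.2 kHz, 14 kHz.
k=4: 15.4 kHz, 18.2 kHz.
Within [2.6 kHz, 12.4 kHz]: 2.8 kHz, 5.6 kHz, 7 kHz, 9.8 kHz, 11.2 kHz.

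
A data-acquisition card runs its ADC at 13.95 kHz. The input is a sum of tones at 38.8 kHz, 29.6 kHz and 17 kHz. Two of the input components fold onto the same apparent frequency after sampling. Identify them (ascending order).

fs/2 = 6.975 kHz.
38.8 kHz mod fs = 10.9 kHz.
10.9 kHz > fs/2 = 6.975 kHz, folds to fs − 10.9 kHz = 3.05 kHz.
29.6 kHz mod fs = 1.7 kHz.
1.7 kHz ≤ fs/2 = 6.975 kHz, appears at 1.7 kHz.
17 kHz mod fs = 3.05 kHz.
3.05 kHz ≤ fs/2 = 6.975 kHz, appears at 3.05 kHz.
17 kHz and 38.8 kHz both map to 3.05 kHz.

17 kHz, 38.8 kHz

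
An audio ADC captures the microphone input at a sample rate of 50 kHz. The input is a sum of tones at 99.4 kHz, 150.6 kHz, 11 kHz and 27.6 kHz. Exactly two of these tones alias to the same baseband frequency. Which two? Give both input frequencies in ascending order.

fs/2 = 25 kHz.
99.4 kHz mod fs = 49.4 kHz.
49.4 kHz > fs/2 = 25 kHz, folds to fs − 49.4 kHz = 0.6 kHz.
150.6 kHz mod fs = 0.6 kHz.
0.6 kHz ≤ fs/2 = 25 kHz, appears at 0.6 kHz.
11 kHz ≤ fs/2 = 25 kHz, passes unchanged.
27.6 kHz > fs/2 = 25 kHz, folds to fs − 27.6 kHz = 22.4 kHz.
99.4 kHz and 150.6 kHz both map to 0.6 kHz.

99.4 kHz, 150.6 kHz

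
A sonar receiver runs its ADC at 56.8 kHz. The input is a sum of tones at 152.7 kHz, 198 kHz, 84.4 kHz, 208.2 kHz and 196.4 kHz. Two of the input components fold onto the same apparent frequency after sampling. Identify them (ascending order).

84.4 kHz, 198 kHz

fs/2 = 28.4 kHz.
152.7 kHz mod fs = 39.1 kHz.
39.1 kHz > fs/2 = 28.4 kHz, folds to fs − 39.1 kHz = 17.7 kHz.
198 kHz mod fs = 27.6 kHz.
27.6 kHz ≤ fs/2 = 28.4 kHz, appears at 27.6 kHz.
84.4 kHz mod fs = 27.6 kHz.
27.6 kHz ≤ fs/2 = 28.4 kHz, appears at 27.6 kHz.
208.2 kHz mod fs = 37.8 kHz.
37.8 kHz > fs/2 = 28.4 kHz, folds to fs − 37.8 kHz = 19 kHz.
196.4 kHz mod fs = 26 kHz.
26 kHz ≤ fs/2 = 28.4 kHz, appears at 26 kHz.
84.4 kHz and 198 kHz both map to 27.6 kHz.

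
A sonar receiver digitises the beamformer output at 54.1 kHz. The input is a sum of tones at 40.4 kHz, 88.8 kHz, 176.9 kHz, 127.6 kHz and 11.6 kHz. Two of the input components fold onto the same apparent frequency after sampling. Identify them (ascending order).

88.8 kHz, 127.6 kHz

fs/2 = 27.05 kHz.
40.4 kHz > fs/2 = 27.05 kHz, folds to fs − 40.4 kHz = 13.7 kHz.
88.8 kHz mod fs = 34.7 kHz.
34.7 kHz > fs/2 = 27.05 kHz, folds to fs − 34.7 kHz = 19.4 kHz.
176.9 kHz mod fs = 14.6 kHz.
14.6 kHz ≤ fs/2 = 27.05 kHz, appears at 14.6 kHz.
127.6 kHz mod fs = 19.4 kHz.
19.4 kHz ≤ fs/2 = 27.05 kHz, appears at 19.4 kHz.
11.6 kHz ≤ fs/2 = 27.05 kHz, passes unchanged.
88.8 kHz and 127.6 kHz both map to 19.4 kHz.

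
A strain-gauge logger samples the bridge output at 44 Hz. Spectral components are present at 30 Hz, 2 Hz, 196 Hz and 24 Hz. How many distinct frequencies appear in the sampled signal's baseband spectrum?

3

fs/2 = 22 Hz.
30 Hz > fs/2 = 22 Hz, folds to fs − 30 Hz = 14 Hz.
2 Hz ≤ fs/2 = 22 Hz, passes unchanged.
196 Hz mod fs = 20 Hz.
20 Hz ≤ fs/2 = 22 Hz, appears at 20 Hz.
24 Hz > fs/2 = 22 Hz, folds to fs − 24 Hz = 20 Hz.
Distinct values: {2 Hz, 14 Hz, 20 Hz} → 3.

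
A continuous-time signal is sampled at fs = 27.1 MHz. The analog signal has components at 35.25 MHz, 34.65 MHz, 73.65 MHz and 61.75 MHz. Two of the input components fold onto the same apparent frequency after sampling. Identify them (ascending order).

fs/2 = 13.55 MHz.
35.25 MHz mod fs = 8.15 MHz.
8.15 MHz ≤ fs/2 = 13.55 MHz, appears at 8.15 MHz.
34.65 MHz mod fs = 7.55 MHz.
7.55 MHz ≤ fs/2 = 13.55 MHz, appears at 7.55 MHz.
73.65 MHz mod fs = 19.45 MHz.
19.45 MHz > fs/2 = 13.55 MHz, folds to fs − 19.45 MHz = 7.65 MHz.
61.75 MHz mod fs = 7.55 MHz.
7.55 MHz ≤ fs/2 = 13.55 MHz, appears at 7.55 MHz.
34.65 MHz and 61.75 MHz both map to 7.55 MHz.

34.65 MHz, 61.75 MHz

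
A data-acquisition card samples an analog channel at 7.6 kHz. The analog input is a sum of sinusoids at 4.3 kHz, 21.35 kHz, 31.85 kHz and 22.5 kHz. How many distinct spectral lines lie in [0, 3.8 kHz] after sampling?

fs/2 = 3.8 kHz.
4.3 kHz > fs/2 = 3.8 kHz, folds to fs − 4.3 kHz = 3.3 kHz.
21.35 kHz mod fs = 6.15 kHz.
6.15 kHz > fs/2 = 3.8 kHz, folds to fs − 6.15 kHz = 1.45 kHz.
31.85 kHz mod fs = 1.45 kHz.
1.45 kHz ≤ fs/2 = 3.8 kHz, appears at 1.45 kHz.
22.5 kHz mod fs = 7.3 kHz.
7.3 kHz > fs/2 = 3.8 kHz, folds to fs − 7.3 kHz = 0.3 kHz.
Distinct values: {0.3 kHz, 1.45 kHz, 3.3 kHz} → 3.

3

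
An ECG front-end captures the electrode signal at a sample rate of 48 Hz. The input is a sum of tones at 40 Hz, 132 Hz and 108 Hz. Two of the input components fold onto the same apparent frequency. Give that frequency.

12 Hz

fs/2 = 24 Hz.
40 Hz > fs/2 = 24 Hz, folds to fs − 40 Hz = 8 Hz.
132 Hz mod fs = 36 Hz.
36 Hz > fs/2 = 24 Hz, folds to fs − 36 Hz = 12 Hz.
108 Hz mod fs = 12 Hz.
12 Hz ≤ fs/2 = 24 Hz, appears at 12 Hz.
108 Hz and 132 Hz both map to 12 Hz.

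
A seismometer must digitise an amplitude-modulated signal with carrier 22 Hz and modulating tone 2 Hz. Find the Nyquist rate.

AM sidebands sit at fc ± fm = 20 Hz and 24 Hz.
Highest-frequency component: 24 Hz.
Nyquist rate = 2 × 24 Hz = 48 Hz.

48 Hz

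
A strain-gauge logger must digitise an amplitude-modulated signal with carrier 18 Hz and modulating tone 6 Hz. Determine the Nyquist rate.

AM sidebands sit at fc ± fm = 12 Hz and 24 Hz.
Highest-frequency component: 24 Hz.
Nyquist rate = 2 × 24 Hz = 48 Hz.

48 Hz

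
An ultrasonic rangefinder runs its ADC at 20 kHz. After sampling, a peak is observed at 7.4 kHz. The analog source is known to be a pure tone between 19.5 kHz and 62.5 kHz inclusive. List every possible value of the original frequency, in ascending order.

27.4 kHz, 32.6 kHz, 47.4 kHz, 52.6 kHz

Frequencies that alias to 7.4 kHz are k·fs ± 7.4 kHz for integer k ≥ 0.
k=0: 7.4 kHz.
k=1: 12.6 kHz, 27.4 kHz.
k=2: 32.6 kHz, 47.4 kHz.
k=3: 52.6 kHz, 67.4 kHz.
k=4: 72.6 kHz, 87.4 kHz.
Within [19.5 kHz, 62.5 kHz]: 27.4 kHz, 32.6 kHz, 47.4 kHz, 52.6 kHz.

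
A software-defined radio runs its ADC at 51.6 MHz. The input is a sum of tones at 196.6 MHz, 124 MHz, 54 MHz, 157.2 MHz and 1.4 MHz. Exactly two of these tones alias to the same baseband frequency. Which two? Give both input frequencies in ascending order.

54 MHz, 157.2 MHz

fs/2 = 25.8 MHz.
196.6 MHz mod fs = 41.8 MHz.
41.8 MHz > fs/2 = 25.8 MHz, folds to fs − 41.8 MHz = 9.8 MHz.
124 MHz mod fs = 20.8 MHz.
20.8 MHz ≤ fs/2 = 25.8 MHz, appears at 20.8 MHz.
54 MHz mod fs = 2.4 MHz.
2.4 MHz ≤ fs/2 = 25.8 MHz, appears at 2.4 MHz.
157.2 MHz mod fs = 2.4 MHz.
2.4 MHz ≤ fs/2 = 25.8 MHz, appears at 2.4 MHz.
1.4 MHz ≤ fs/2 = 25.8 MHz, passes unchanged.
54 MHz and 157.2 MHz both map to 2.4 MHz.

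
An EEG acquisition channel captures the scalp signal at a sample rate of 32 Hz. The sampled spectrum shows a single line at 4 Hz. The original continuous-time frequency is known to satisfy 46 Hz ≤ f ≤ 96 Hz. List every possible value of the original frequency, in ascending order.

60 Hz, 68 Hz, 92 Hz

Frequencies that alias to 4 Hz are k·fs ± 4 Hz for integer k ≥ 0.
k=0: 4 Hz.
k=1: 28 Hz, 36 Hz.
k=2: 60 Hz, 68 Hz.
k=3: 92 Hz, 100 Hz.
k=4: 124 Hz, 132 Hz.
Within [46 Hz, 96 Hz]: 60 Hz, 68 Hz, 92 Hz.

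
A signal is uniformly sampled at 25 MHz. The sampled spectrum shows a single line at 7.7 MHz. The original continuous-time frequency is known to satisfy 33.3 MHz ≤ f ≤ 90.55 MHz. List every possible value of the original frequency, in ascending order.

42.3 MHz, 57.7 MHz, 67.3 MHz, 82.7 MHz

Frequencies that alias to 7.7 MHz are k·fs ± 7.7 MHz for integer k ≥ 0.
k=0: 7.7 MHz.
k=1: 17.3 MHz, 32.7 MHz.
k=2: 42.3 MHz, 57.7 MHz.
k=3: 67.3 MHz, 82.7 MHz.
k=4: 92.3 MHz, 107.7 MHz.
Within [33.3 MHz, 90.55 MHz]: 42.3 MHz, 57.7 MHz, 67.3 MHz, 82.7 MHz.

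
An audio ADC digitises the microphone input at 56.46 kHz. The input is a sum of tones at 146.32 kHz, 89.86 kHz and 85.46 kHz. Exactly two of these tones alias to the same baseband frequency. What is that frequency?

fs/2 = 28.23 kHz.
146.32 kHz mod fs = 33.4 kHz.
33.4 kHz > fs/2 = 28.23 kHz, folds to fs − 33.4 kHz = 23.06 kHz.
89.86 kHz mod fs = 33.4 kHz.
33.4 kHz > fs/2 = 28.23 kHz, folds to fs − 33.4 kHz = 23.06 kHz.
85.46 kHz mod fs = 29 kHz.
29 kHz > fs/2 = 28.23 kHz, folds to fs − 29 kHz = 27.46 kHz.
89.86 kHz and 146.32 kHz both map to 23.06 kHz.

23.06 kHz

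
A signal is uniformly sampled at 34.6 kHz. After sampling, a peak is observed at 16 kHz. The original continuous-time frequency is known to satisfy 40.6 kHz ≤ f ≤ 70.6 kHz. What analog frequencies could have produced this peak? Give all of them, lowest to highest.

50.6 kHz, 53.2 kHz

Frequencies that alias to 16 kHz are k·fs ± 16 kHz for integer k ≥ 0.
k=0: 16 kHz.
k=1: 18.6 kHz, 50.6 kHz.
k=2: 53.2 kHz, 85.2 kHz.
k=3: 87.8 kHz, 119.8 kHz.
Within [40.6 kHz, 70.6 kHz]: 50.6 kHz, 53.2 kHz.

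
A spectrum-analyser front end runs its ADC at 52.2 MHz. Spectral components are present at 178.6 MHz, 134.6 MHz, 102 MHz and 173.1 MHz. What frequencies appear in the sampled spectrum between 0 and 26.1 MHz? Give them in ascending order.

fs/2 = 26.1 MHz.
178.6 MHz mod fs = 22 MHz.
22 MHz ≤ fs/2 = 26.1 MHz, appears at 22 MHz.
134.6 MHz mod fs = 30.2 MHz.
30.2 MHz > fs/2 = 26.1 MHz, folds to fs − 30.2 MHz = 22 MHz.
102 MHz mod fs = 49.8 MHz.
49.8 MHz > fs/2 = 26.1 MHz, folds to fs − 49.8 MHz = 2.4 MHz.
173.1 MHz mod fs = 16.5 MHz.
16.5 MHz ≤ fs/2 = 26.1 MHz, appears at 16.5 MHz.
Distinct values: {2.4 MHz, 16.5 MHz, 22 MHz}.

2.4 MHz, 16.5 MHz, 22 MHz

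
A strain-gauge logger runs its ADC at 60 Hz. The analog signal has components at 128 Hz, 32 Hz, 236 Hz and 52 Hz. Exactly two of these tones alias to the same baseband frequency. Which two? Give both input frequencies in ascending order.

fs/2 = 30 Hz.
128 Hz mod fs = 8 Hz.
8 Hz ≤ fs/2 = 30 Hz, appears at 8 Hz.
32 Hz > fs/2 = 30 Hz, folds to fs − 32 Hz = 28 Hz.
236 Hz mod fs = 56 Hz.
56 Hz > fs/2 = 30 Hz, folds to fs − 56 Hz = 4 Hz.
52 Hz > fs/2 = 30 Hz, folds to fs − 52 Hz = 8 Hz.
52 Hz and 128 Hz both map to 8 Hz.

52 Hz, 128 Hz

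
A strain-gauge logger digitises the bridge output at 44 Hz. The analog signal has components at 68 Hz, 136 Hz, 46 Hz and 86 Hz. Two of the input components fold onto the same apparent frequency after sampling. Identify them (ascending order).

46 Hz, 86 Hz

fs/2 = 22 Hz.
68 Hz mod fs = 24 Hz.
24 Hz > fs/2 = 22 Hz, folds to fs − 24 Hz = 20 Hz.
136 Hz mod fs = 4 Hz.
4 Hz ≤ fs/2 = 22 Hz, appears at 4 Hz.
46 Hz mod fs = 2 Hz.
2 Hz ≤ fs/2 = 22 Hz, appears at 2 Hz.
86 Hz mod fs = 42 Hz.
42 Hz > fs/2 = 22 Hz, folds to fs − 42 Hz = 2 Hz.
46 Hz and 86 Hz both map to 2 Hz.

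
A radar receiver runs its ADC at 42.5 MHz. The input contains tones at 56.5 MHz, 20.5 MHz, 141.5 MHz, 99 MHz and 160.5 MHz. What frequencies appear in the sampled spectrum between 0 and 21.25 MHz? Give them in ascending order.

9.5 MHz, 14 MHz, 20.5 MHz

fs/2 = 21.25 MHz.
56.5 MHz mod fs = 14 MHz.
14 MHz ≤ fs/2 = 21.25 MHz, appears at 14 MHz.
20.5 MHz ≤ fs/2 = 21.25 MHz, passes unchanged.
141.5 MHz mod fs = 14 MHz.
14 MHz ≤ fs/2 = 21.25 MHz, appears at 14 MHz.
99 MHz mod fs = 14 MHz.
14 MHz ≤ fs/2 = 21.25 MHz, appears at 14 MHz.
160.5 MHz mod fs = 33 MHz.
33 MHz > fs/2 = 21.25 MHz, folds to fs − 33 MHz = 9.5 MHz.
Distinct values: {9.5 MHz, 14 MHz, 20.5 MHz}.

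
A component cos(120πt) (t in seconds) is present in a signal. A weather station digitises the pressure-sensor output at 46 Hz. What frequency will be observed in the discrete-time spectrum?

14 Hz

ω = 120π rad/s → f = ω/(2π) = 60 Hz.
60 Hz mod fs = 14 Hz.
14 Hz ≤ fs/2 = 23 Hz, appears at 14 Hz.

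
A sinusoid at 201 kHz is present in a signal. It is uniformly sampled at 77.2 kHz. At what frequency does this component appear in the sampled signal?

30.6 kHz

201 kHz mod fs = 46.6 kHz.
46.6 kHz > fs/2 = 38.6 kHz, folds to fs − 46.6 kHz = 30.6 kHz.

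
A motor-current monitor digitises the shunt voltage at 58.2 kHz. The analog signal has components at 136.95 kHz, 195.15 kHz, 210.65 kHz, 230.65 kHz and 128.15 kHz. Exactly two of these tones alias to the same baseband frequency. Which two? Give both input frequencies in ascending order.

fs/2 = 29.1 kHz.
136.95 kHz mod fs = 20.55 kHz.
20.55 kHz ≤ fs/2 = 29.1 kHz, appears at 20.55 kHz.
195.15 kHz mod fs = 20.55 kHz.
20.55 kHz ≤ fs/2 = 29.1 kHz, appears at 20.55 kHz.
210.65 kHz mod fs = 36.05 kHz.
36.05 kHz > fs/2 = 29.1 kHz, folds to fs − 36.05 kHz = 22.15 kHz.
230.65 kHz mod fs = 56.05 kHz.
56.05 kHz > fs/2 = 29.1 kHz, folds to fs − 56.05 kHz = 2.15 kHz.
128.15 kHz mod fs = 11.75 kHz.
11.75 kHz ≤ fs/2 = 29.1 kHz, appears at 11.75 kHz.
136.95 kHz and 195.15 kHz both map to 20.55 kHz.

136.95 kHz, 195.15 kHz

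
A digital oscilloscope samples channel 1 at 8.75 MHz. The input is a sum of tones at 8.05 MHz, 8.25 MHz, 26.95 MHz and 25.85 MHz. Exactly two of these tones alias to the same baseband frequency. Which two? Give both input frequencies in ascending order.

fs/2 = 4.375 MHz.
8.05 MHz > fs/2 = 4.375 MHz, folds to fs − 8.05 MHz = 0.7 MHz.
8.25 MHz > fs/2 = 4.375 MHz, folds to fs − 8.25 MHz = 0.5 MHz.
26.95 MHz mod fs = 0.7 MHz.
0.7 MHz ≤ fs/2 = 4.375 MHz, appears at 0.7 MHz.
25.85 MHz mod fs = 8.35 MHz.
8.35 MHz > fs/2 = 4.375 MHz, folds to fs − 8.35 MHz = 0.4 MHz.
8.05 MHz and 26.95 MHz both map to 0.7 MHz.

8.05 MHz, 26.95 MHz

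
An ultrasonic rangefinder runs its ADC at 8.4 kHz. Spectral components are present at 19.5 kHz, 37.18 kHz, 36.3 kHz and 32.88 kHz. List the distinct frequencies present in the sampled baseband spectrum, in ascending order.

0.72 kHz, 2.7 kHz, 3.58 kHz

fs/2 = 4.2 kHz.
19.5 kHz mod fs = 2.7 kHz.
2.7 kHz ≤ fs/2 = 4.2 kHz, appears at 2.7 kHz.
37.18 kHz mod fs = 3.58 kHz.
3.58 kHz ≤ fs/2 = 4.2 kHz, appears at 3.58 kHz.
36.3 kHz mod fs = 2.7 kHz.
2.7 kHz ≤ fs/2 = 4.2 kHz, appears at 2.7 kHz.
32.88 kHz mod fs = 7.68 kHz.
7.68 kHz > fs/2 = 4.2 kHz, folds to fs − 7.68 kHz = 0.72 kHz.
Distinct values: {0.72 kHz, 2.7 kHz, 3.58 kHz}.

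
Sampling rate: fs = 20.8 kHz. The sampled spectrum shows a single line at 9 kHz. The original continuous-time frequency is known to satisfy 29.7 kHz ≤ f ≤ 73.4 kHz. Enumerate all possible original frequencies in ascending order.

29.8 kHz, 32.6 kHz, 50.6 kHz, 53.4 kHz, 71.4 kHz

Frequencies that alias to 9 kHz are k·fs ± 9 kHz for integer k ≥ 0.
k=0: 9 kHz.
k=1: 11.8 kHz, 29.8 kHz.
k=2: 32.6 kHz, 50.6 kHz.
k=3: 53.4 kHz, 71.4 kHz.
k=4: 74.2 kHz, 92.2 kHz.
Within [29.7 kHz, 73.4 kHz]: 29.8 kHz, 32.6 kHz, 50.6 kHz, 53.4 kHz, 71.4 kHz.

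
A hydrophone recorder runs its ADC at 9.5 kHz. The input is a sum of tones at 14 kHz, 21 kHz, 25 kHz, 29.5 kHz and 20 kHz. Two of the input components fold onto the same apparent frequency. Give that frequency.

fs/2 = 4.75 kHz.
14 kHz mod fs = 4.5 kHz.
4.5 kHz ≤ fs/2 = 4.75 kHz, appears at 4.5 kHz.
21 kHz mod fs = 2 kHz.
2 kHz ≤ fs/2 = 4.75 kHz, appears at 2 kHz.
25 kHz mod fs = 6 kHz.
6 kHz > fs/2 = 4.75 kHz, folds to fs − 6 kHz = 3.5 kHz.
29.5 kHz mod fs = 1 kHz.
1 kHz ≤ fs/2 = 4.75 kHz, appears at 1 kHz.
20 kHz mod fs = 1 kHz.
1 kHz ≤ fs/2 = 4.75 kHz, appears at 1 kHz.
20 kHz and 29.5 kHz both map to 1 kHz.

1 kHz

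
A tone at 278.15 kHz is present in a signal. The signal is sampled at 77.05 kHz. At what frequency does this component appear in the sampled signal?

278.15 kHz mod fs = 47 kHz.
47 kHz > fs/2 = 38.525 kHz, folds to fs − 47 kHz = 30.05 kHz.

30.05 kHz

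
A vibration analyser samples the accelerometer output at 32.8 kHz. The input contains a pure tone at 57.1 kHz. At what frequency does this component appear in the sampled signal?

8.5 kHz

57.1 kHz mod fs = 24.3 kHz.
24.3 kHz > fs/2 = 16.4 kHz, folds to fs − 24.3 kHz = 8.5 kHz.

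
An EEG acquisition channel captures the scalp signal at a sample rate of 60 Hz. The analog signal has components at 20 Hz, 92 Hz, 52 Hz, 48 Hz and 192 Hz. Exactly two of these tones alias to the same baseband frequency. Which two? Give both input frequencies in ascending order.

fs/2 = 30 Hz.
20 Hz ≤ fs/2 = 30 Hz, passes unchanged.
92 Hz mod fs = 32 Hz.
32 Hz > fs/2 = 30 Hz, folds to fs − 32 Hz = 28 Hz.
52 Hz > fs/2 = 30 Hz, folds to fs − 52 Hz = 8 Hz.
48 Hz > fs/2 = 30 Hz, folds to fs − 48 Hz = 12 Hz.
192 Hz mod fs = 12 Hz.
12 Hz ≤ fs/2 = 30 Hz, appears at 12 Hz.
48 Hz and 192 Hz both map to 12 Hz.

48 Hz, 192 Hz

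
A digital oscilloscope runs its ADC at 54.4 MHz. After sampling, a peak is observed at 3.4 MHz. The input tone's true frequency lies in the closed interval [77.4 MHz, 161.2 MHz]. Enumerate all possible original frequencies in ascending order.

Frequencies that alias to 3.4 MHz are k·fs ± 3.4 MHz for integer k ≥ 0.
k=0: 3.4 MHz.
k=1: 51 MHz, 57.8 MHz.
k=2: 105.4 MHz, 112.2 MHz.
k=3: 159.8 MHz, 166.6 MHz.
k=4: 214.2 MHz, 221 MHz.
Within [77.4 MHz, 161.2 MHz]: 105.4 MHz, 112.2 MHz, 159.8 MHz.

105.4 MHz, 112.2 MHz, 159.8 MHz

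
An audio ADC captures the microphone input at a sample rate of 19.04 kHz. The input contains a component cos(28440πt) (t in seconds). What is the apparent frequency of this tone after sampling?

ω = 28440π rad/s → f = ω/(2π) = 14220 Hz = 14.22 kHz.
14.22 kHz > fs/2 = 9.52 kHz, folds to fs − 14.22 kHz = 4.82 kHz.

4.82 kHz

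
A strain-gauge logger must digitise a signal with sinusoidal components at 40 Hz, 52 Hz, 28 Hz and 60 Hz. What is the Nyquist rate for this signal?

120 Hz

Highest-frequency component: 60 Hz.
Nyquist rate = 2 × 60 Hz = 120 Hz.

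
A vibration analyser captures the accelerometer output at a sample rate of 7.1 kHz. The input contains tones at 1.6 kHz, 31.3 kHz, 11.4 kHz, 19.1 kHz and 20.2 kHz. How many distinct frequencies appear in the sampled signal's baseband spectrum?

fs/2 = 3.55 kHz.
1.6 kHz ≤ fs/2 = 3.55 kHz, passes unchanged.
31.3 kHz mod fs = 2.9 kHz.
2.9 kHz ≤ fs/2 = 3.55 kHz, appears at 2.9 kHz.
11.4 kHz mod fs = 4.3 kHz.
4.3 kHz > fs/2 = 3.55 kHz, folds to fs − 4.3 kHz = 2.8 kHz.
19.1 kHz mod fs = 4.9 kHz.
4.9 kHz > fs/2 = 3.55 kHz, folds to fs − 4.9 kHz = 2.2 kHz.
20.2 kHz mod fs = 6 kHz.
6 kHz > fs/2 = 3.55 kHz, folds to fs − 6 kHz = 1.1 kHz.
Distinct values: {1.1 kHz, 1.6 kHz, 2.2 kHz, 2.8 kHz, 2.9 kHz} → 5.

5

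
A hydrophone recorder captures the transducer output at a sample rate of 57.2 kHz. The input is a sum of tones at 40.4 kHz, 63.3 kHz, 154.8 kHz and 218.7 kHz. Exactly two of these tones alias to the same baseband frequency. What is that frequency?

16.8 kHz

fs/2 = 28.6 kHz.
40.4 kHz > fs/2 = 28.6 kHz, folds to fs − 40.4 kHz = 16.8 kHz.
63.3 kHz mod fs = 6.1 kHz.
6.1 kHz ≤ fs/2 = 28.6 kHz, appears at 6.1 kHz.
154.8 kHz mod fs = 40.4 kHz.
40.4 kHz > fs/2 = 28.6 kHz, folds to fs − 40.4 kHz = 16.8 kHz.
218.7 kHz mod fs = 47.1 kHz.
47.1 kHz > fs/2 = 28.6 kHz, folds to fs − 47.1 kHz = 10.1 kHz.
40.4 kHz and 154.8 kHz both map to 16.8 kHz.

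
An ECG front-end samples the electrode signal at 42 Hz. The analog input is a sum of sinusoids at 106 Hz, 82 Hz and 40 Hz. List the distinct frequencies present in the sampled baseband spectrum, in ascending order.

2 Hz, 20 Hz

fs/2 = 21 Hz.
106 Hz mod fs = 22 Hz.
22 Hz > fs/2 = 21 Hz, folds to fs − 22 Hz = 20 Hz.
82 Hz mod fs = 40 Hz.
40 Hz > fs/2 = 21 Hz, folds to fs − 40 Hz = 2 Hz.
40 Hz > fs/2 = 21 Hz, folds to fs − 40 Hz = 2 Hz.
Distinct values: {2 Hz, 20 Hz}.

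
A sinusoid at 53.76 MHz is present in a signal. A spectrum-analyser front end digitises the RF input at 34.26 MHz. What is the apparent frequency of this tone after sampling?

14.76 MHz

53.76 MHz mod fs = 19.5 MHz.
19.5 MHz > fs/2 = 17.13 MHz, folds to fs − 19.5 MHz = 14.76 MHz.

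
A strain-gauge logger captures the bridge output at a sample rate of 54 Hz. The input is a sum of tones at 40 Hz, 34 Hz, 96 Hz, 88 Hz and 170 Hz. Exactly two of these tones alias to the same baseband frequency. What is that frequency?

fs/2 = 27 Hz.
40 Hz > fs/2 = 27 Hz, folds to fs − 40 Hz = 14 Hz.
34 Hz > fs/2 = 27 Hz, folds to fs − 34 Hz = 20 Hz.
96 Hz mod fs = 42 Hz.
42 Hz > fs/2 = 27 Hz, folds to fs − 42 Hz = 12 Hz.
88 Hz mod fs = 34 Hz.
34 Hz > fs/2 = 27 Hz, folds to fs − 34 Hz = 20 Hz.
170 Hz mod fs = 8 Hz.
8 Hz ≤ fs/2 = 27 Hz, appears at 8 Hz.
34 Hz and 88 Hz both map to 20 Hz.

20 Hz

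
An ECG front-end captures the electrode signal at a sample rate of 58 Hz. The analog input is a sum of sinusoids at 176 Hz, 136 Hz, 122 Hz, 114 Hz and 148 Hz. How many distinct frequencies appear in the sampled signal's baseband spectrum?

4

fs/2 = 29 Hz.
176 Hz mod fs = 2 Hz.
2 Hz ≤ fs/2 = 29 Hz, appears at 2 Hz.
136 Hz mod fs = 20 Hz.
20 Hz ≤ fs/2 = 29 Hz, appears at 20 Hz.
122 Hz mod fs = 6 Hz.
6 Hz ≤ fs/2 = 29 Hz, appears at 6 Hz.
114 Hz mod fs = 56 Hz.
56 Hz > fs/2 = 29 Hz, folds to fs − 56 Hz = 2 Hz.
148 Hz mod fs = 32 Hz.
32 Hz > fs/2 = 29 Hz, folds to fs − 32 Hz = 26 Hz.
Distinct values: {2 Hz, 6 Hz, 20 Hz, 26 Hz} → 4.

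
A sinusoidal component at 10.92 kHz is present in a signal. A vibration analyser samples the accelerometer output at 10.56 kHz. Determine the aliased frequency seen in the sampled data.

0.36 kHz

10.92 kHz mod fs = 0.36 kHz.
0.36 kHz ≤ fs/2 = 5.28 kHz, appears at 0.36 kHz.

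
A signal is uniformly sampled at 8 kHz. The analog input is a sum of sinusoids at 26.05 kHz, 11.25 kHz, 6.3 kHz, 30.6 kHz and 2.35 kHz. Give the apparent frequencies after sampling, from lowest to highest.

fs/2 = 4 kHz.
26.05 kHz mod fs = 2.05 kHz.
2.05 kHz ≤ fs/2 = 4 kHz, appears at 2.05 kHz.
11.25 kHz mod fs = 3.25 kHz.
3.25 kHz ≤ fs/2 = 4 kHz, appears at 3.25 kHz.
6.3 kHz > fs/2 = 4 kHz, folds to fs − 6.3 kHz = 1.7 kHz.
30.6 kHz mod fs = 6.6 kHz.
6.6 kHz > fs/2 = 4 kHz, folds to fs − 6.6 kHz = 1.4 kHz.
2.35 kHz ≤ fs/2 = 4 kHz, passes unchanged.
Distinct values: {1.4 kHz, 1.7 kHz, 2.05 kHz, 2.35 kHz, 3.25 kHz}.

1.4 kHz, 1.7 kHz, 2.05 kHz, 2.35 kHz, 3.25 kHz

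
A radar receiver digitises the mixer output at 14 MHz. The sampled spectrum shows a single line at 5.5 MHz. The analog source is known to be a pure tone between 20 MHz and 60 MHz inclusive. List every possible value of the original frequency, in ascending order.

22.5 MHz, 33.5 MHz, 36.5 MHz, 47.5 MHz, 50.5 MHz

Frequencies that alias to 5.5 MHz are k·fs ± 5.5 MHz for integer k ≥ 0.
k=0: 5.5 MHz.
k=1: 8.5 MHz, 19.5 MHz.
k=2: 22.5 MHz, 33.5 MHz.
k=3: 36.5 MHz, 47.5 MHz.
k=4: 50.5 MHz, 61.5 MHz.
k=5: 64.5 MHz, 75.5 MHz.
Within [20 MHz, 60 MHz]: 22.5 MHz, 33.5 MHz, 36.5 MHz, 47.5 MHz, 50.5 MHz.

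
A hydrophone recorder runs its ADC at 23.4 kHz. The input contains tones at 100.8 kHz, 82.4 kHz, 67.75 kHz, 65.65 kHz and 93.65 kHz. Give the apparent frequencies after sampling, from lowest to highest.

0.05 kHz, 2.45 kHz, 4.55 kHz, 7.2 kHz, 11.2 kHz

fs/2 = 11.7 kHz.
100.8 kHz mod fs = 7.2 kHz.
7.2 kHz ≤ fs/2 = 11.7 kHz, appears at 7.2 kHz.
82.4 kHz mod fs = 12.2 kHz.
12.2 kHz > fs/2 = 11.7 kHz, folds to fs − 12.2 kHz = 11.2 kHz.
67.75 kHz mod fs = 20.95 kHz.
20.95 kHz > fs/2 = 11.7 kHz, folds to fs − 20.95 kHz = 2.45 kHz.
65.65 kHz mod fs = 18.85 kHz.
18.85 kHz > fs/2 = 11.7 kHz, folds to fs − 18.85 kHz = 4.55 kHz.
93.65 kHz mod fs = 0.05 kHz.
0.05 kHz ≤ fs/2 = 11.7 kHz, appears at 0.05 kHz.
Distinct values: {0.05 kHz, 2.45 kHz, 4.55 kHz, 7.2 kHz, 11.2 kHz}.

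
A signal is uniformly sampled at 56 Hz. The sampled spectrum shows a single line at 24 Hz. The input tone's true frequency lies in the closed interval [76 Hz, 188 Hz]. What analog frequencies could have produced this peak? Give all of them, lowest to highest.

Frequencies that alias to 24 Hz are k·fs ± 24 Hz for integer k ≥ 0.
k=0: 24 Hz.
k=1: 32 Hz, 80 Hz.
k=2: 88 Hz, 136 Hz.
k=3: 144 Hz, 192 Hz.
k=4: 200 Hz, 248 Hz.
Within [76 Hz, 188 Hz]: 80 Hz, 88 Hz, 136 Hz, 144 Hz.

80 Hz, 88 Hz, 136 Hz, 144 Hz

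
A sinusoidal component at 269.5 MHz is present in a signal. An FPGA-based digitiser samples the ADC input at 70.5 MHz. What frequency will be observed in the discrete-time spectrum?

12.5 MHz

269.5 MHz mod fs = 58 MHz.
58 MHz > fs/2 = 35.25 MHz, folds to fs − 58 MHz = 12.5 MHz.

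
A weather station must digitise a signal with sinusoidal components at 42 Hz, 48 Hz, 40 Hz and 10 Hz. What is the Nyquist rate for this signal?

96 Hz

Highest-frequency component: 48 Hz.
Nyquist rate = 2 × 48 Hz = 96 Hz.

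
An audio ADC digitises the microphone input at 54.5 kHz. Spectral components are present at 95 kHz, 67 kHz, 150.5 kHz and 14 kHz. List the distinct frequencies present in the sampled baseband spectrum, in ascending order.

12.5 kHz, 13 kHz, 14 kHz

fs/2 = 27.25 kHz.
95 kHz mod fs = 40.5 kHz.
40.5 kHz > fs/2 = 27.25 kHz, folds to fs − 40.5 kHz = 14 kHz.
67 kHz mod fs = 12.5 kHz.
12.5 kHz ≤ fs/2 = 27.25 kHz, appears at 12.5 kHz.
150.5 kHz mod fs = 41.5 kHz.
41.5 kHz > fs/2 = 27.25 kHz, folds to fs − 41.5 kHz = 13 kHz.
14 kHz ≤ fs/2 = 27.25 kHz, passes unchanged.
Distinct values: {12.5 kHz, 13 kHz, 14 kHz}.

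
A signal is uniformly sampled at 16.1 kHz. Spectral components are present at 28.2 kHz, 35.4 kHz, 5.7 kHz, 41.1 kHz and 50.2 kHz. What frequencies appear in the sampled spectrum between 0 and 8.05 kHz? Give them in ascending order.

fs/2 = 8.05 kHz.
28.2 kHz mod fs = 12.1 kHz.
12.1 kHz > fs/2 = 8.05 kHz, folds to fs − 12.1 kHz = 4 kHz.
35.4 kHz mod fs = 3.2 kHz.
3.2 kHz ≤ fs/2 = 8.05 kHz, appears at 3.2 kHz.
5.7 kHz ≤ fs/2 = 8.05 kHz, passes unchanged.
41.1 kHz mod fs = 8.9 kHz.
8.9 kHz > fs/2 = 8.05 kHz, folds to fs − 8.9 kHz = 7.2 kHz.
50.2 kHz mod fs = 1.9 kHz.
1.9 kHz ≤ fs/2 = 8.05 kHz, appears at 1.9 kHz.
Distinct values: {1.9 kHz, 3.2 kHz, 4 kHz, 5.7 kHz, 7.2 kHz}.

1.9 kHz, 3.2 kHz, 4 kHz, 5.7 kHz, 7.2 kHz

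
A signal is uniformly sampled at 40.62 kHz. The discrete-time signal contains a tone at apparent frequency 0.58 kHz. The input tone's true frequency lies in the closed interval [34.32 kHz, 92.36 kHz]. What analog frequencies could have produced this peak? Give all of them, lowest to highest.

40.04 kHz, 41.2 kHz, 80.66 kHz, 81.82 kHz

Frequencies that alias to 0.58 kHz are k·fs ± 0.58 kHz for integer k ≥ 0.
k=0: 0.58 kHz.
k=1: 40.04 kHz, 41.2 kHz.
k=2: 80.66 kHz, 81.82 kHz.
k=3: 121.28 kHz, 122.44 kHz.
Within [34.32 kHz, 92.36 kHz]: 40.04 kHz, 41.2 kHz, 80.66 kHz, 81.82 kHz.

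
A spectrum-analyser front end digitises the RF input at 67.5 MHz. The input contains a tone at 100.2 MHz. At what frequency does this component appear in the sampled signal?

100.2 MHz mod fs = 32.7 MHz.
32.7 MHz ≤ fs/2 = 33.75 MHz, appears at 32.7 MHz.

32.7 MHz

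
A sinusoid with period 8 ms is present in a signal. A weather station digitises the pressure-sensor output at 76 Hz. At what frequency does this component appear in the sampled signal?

27 Hz

T = 8 ms → f = 1/T = 125 Hz.
125 Hz mod fs = 49 Hz.
49 Hz > fs/2 = 38 Hz, folds to fs − 49 Hz = 27 Hz.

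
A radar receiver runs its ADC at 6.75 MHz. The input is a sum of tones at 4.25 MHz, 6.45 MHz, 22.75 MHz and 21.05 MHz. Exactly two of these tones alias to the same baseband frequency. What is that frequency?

fs/2 = 3.375 MHz.
4.25 MHz > fs/2 = 3.375 MHz, folds to fs − 4.25 MHz = 2.5 MHz.
6.45 MHz > fs/2 = 3.375 MHz, folds to fs − 6.45 MHz = 0.3 MHz.
22.75 MHz mod fs = 2.5 MHz.
2.5 MHz ≤ fs/2 = 3.375 MHz, appears at 2.5 MHz.
21.05 MHz mod fs = 0.8 MHz.
0.8 MHz ≤ fs/2 = 3.375 MHz, appears at 0.8 MHz.
4.25 MHz and 22.75 MHz both map to 2.5 MHz.

2.5 MHz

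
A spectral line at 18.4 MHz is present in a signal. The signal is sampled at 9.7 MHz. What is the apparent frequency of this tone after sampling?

18.4 MHz mod fs = 8.7 MHz.
8.7 MHz > fs/2 = 4.85 MHz, folds to fs − 8.7 MHz = 1 MHz.

1 MHz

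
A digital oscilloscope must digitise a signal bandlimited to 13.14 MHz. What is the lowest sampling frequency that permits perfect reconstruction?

Nyquist rate = 2 × 13.14 MHz = 26.28 MHz.

26.28 MHz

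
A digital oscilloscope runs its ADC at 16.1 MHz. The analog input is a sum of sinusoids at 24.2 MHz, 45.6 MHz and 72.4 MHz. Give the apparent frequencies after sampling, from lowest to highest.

2.7 MHz, 8 MHz

fs/2 = 8.05 MHz.
24.2 MHz mod fs = 8.1 MHz.
8.1 MHz > fs/2 = 8.05 MHz, folds to fs − 8.1 MHz = 8 MHz.
45.6 MHz mod fs = 13.4 MHz.
13.4 MHz > fs/2 = 8.05 MHz, folds to fs − 13.4 MHz = 2.7 MHz.
72.4 MHz mod fs = 8 MHz.
8 MHz ≤ fs/2 = 8.05 MHz, appears at 8 MHz.
Distinct values: {2.7 MHz, 8 MHz}.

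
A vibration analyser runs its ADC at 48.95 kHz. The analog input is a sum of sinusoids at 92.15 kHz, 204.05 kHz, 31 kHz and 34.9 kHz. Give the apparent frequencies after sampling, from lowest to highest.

5.75 kHz, 8.25 kHz, 14.05 kHz, 17.95 kHz

fs/2 = 24.475 kHz.
92.15 kHz mod fs = 43.2 kHz.
43.2 kHz > fs/2 = 24.475 kHz, folds to fs − 43.2 kHz = 5.75 kHz.
204.05 kHz mod fs = 8.25 kHz.
8.25 kHz ≤ fs/2 = 24.475 kHz, appears at 8.25 kHz.
31 kHz > fs/2 = 24.475 kHz, folds to fs − 31 kHz = 17.95 kHz.
34.9 kHz > fs/2 = 24.475 kHz, folds to fs − 34.9 kHz = 14.05 kHz.
Distinct values: {5.75 kHz, 8.25 kHz, 14.05 kHz, 17.95 kHz}.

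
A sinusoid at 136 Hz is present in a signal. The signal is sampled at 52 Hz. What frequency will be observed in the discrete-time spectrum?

20 Hz

136 Hz mod fs = 32 Hz.
32 Hz > fs/2 = 26 Hz, folds to fs − 32 Hz = 20 Hz.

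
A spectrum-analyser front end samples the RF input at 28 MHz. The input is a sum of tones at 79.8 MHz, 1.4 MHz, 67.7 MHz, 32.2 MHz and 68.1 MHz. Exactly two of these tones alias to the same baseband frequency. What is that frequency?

fs/2 = 14 MHz.
79.8 MHz mod fs = 23.8 MHz.
23.8 MHz > fs/2 = 14 MHz, folds to fs − 23.8 MHz = 4.2 MHz.
1.4 MHz ≤ fs/2 = 14 MHz, passes unchanged.
67.7 MHz mod fs = 11.7 MHz.
11.7 MHz ≤ fs/2 = 14 MHz, appears at 11.7 MHz.
32.2 MHz mod fs = 4.2 MHz.
4.2 MHz ≤ fs/2 = 14 MHz, appears at 4.2 MHz.
68.1 MHz mod fs = 12.1 MHz.
12.1 MHz ≤ fs/2 = 14 MHz, appears at 12.1 MHz.
32.2 MHz and 79.8 MHz both map to 4.2 MHz.

4.2 MHz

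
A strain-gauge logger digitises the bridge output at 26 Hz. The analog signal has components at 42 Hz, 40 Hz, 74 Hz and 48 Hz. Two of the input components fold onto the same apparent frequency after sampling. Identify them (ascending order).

fs/2 = 13 Hz.
42 Hz mod fs = 16 Hz.
16 Hz > fs/2 = 13 Hz, folds to fs − 16 Hz = 10 Hz.
40 Hz mod fs = 14 Hz.
14 Hz > fs/2 = 13 Hz, folds to fs − 14 Hz = 12 Hz.
74 Hz mod fs = 22 Hz.
22 Hz > fs/2 = 13 Hz, folds to fs − 22 Hz = 4 Hz.
48 Hz mod fs = 22 Hz.
22 Hz > fs/2 = 13 Hz, folds to fs − 22 Hz = 4 Hz.
48 Hz and 74 Hz both map to 4 Hz.

48 Hz, 74 Hz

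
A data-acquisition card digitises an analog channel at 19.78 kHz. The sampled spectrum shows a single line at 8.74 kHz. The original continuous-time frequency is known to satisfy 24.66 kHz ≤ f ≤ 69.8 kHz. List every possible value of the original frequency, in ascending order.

Frequencies that alias to 8.74 kHz are k·fs ± 8.74 kHz for integer k ≥ 0.
k=0: 8.74 kHz.
k=1: 11.04 kHz, 28.52 kHz.
k=2: 30.82 kHz, 48.3 kHz.
k=3: 50.6 kHz, 68.08 kHz.
k=4: 70.38 kHz, 87.86 kHz.
Within [24.66 kHz, 69.8 kHz]: 28.52 kHz, 30.82 kHz, 48.3 kHz, 50.6 kHz, 68.08 kHz.

28.52 kHz, 30.82 kHz, 48.3 kHz, 50.6 kHz, 68.08 kHz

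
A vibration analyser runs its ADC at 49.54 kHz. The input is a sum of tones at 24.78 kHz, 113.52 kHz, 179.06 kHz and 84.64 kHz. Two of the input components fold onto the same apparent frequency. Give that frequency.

14.44 kHz

fs/2 = 24.77 kHz.
24.78 kHz > fs/2 = 24.77 kHz, folds to fs − 24.78 kHz = 24.76 kHz.
113.52 kHz mod fs = 14.44 kHz.
14.44 kHz ≤ fs/2 = 24.77 kHz, appears at 14.44 kHz.
179.06 kHz mod fs = 30.44 kHz.
30.44 kHz > fs/2 = 24.77 kHz, folds to fs − 30.44 kHz = 19.1 kHz.
84.64 kHz mod fs = 35.1 kHz.
35.1 kHz > fs/2 = 24.77 kHz, folds to fs − 35.1 kHz = 14.44 kHz.
84.64 kHz and 113.52 kHz both map to 14.44 kHz.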